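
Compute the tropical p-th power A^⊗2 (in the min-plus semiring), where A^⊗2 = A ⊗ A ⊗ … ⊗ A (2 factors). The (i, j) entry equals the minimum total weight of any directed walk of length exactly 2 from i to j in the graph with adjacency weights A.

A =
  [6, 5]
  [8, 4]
A^⊗2 =
  [12, 9]
  [12, 8]

Each entry (A^⊗2)_ij equals the minimum over all length-2 walks i = v_0 → v_1 → … → v_2 = j of Σ_t A[v_t][v_{t+1}]. For example, for (i, j) = (0, 1) we minimise over 2 possible intermediate vertex sequences; the minimum is 9, attained along the walk 0 → 1 → 1.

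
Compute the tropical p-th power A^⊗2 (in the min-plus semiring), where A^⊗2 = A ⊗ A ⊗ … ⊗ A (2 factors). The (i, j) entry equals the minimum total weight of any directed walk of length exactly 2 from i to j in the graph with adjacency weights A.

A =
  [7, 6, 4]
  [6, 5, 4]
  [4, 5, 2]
A^⊗2 =
  [8, 9, 6]
  [8, 9, 6]
  [6, 7, 4]

Each entry (A^⊗2)_ij equals the minimum over all length-2 walks i = v_0 → v_1 → … → v_2 = j of Σ_t A[v_t][v_{t+1}]. For example, for (i, j) = (0, 2) we minimise over 3 possible intermediate vertex sequences; the minimum is 6, attained along the walk 0 → 2 → 2.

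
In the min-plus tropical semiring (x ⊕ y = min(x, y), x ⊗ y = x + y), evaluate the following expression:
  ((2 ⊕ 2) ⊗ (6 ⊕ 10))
((2 ⊕ 2) ⊗ (6 ⊕ 10)) = 8

Expand innermost to outermost. Recall ⊕ takes the minimum of its arguments and ⊗ takes their sum. Working out the expression ((2 ⊕ 2) ⊗ (6 ⊕ 10)) gives 8.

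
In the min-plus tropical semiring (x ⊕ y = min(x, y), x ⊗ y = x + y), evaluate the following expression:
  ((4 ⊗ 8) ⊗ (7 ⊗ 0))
((4 ⊗ 8) ⊗ (7 ⊗ 0)) = 19

Expand innermost to outermost. Recall ⊕ takes the minimum of its arguments and ⊗ takes their sum. Working out the expression ((4 ⊗ 8) ⊗ (7 ⊗ 0)) gives 19.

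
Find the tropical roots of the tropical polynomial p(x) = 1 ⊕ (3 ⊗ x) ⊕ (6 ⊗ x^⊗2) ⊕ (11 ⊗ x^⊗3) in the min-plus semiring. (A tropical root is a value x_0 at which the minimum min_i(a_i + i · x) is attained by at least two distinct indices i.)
Roots: {-5, -3, -2}

Each tropical root is a break point of the lower envelope of the lines y = a_i + i · x (there are 4 lines, with slopes 0, 1, ..., 3). Only the lines that attain the minimum somewhere contribute to roots; other lines are dominated. Here the surviving (envelope) indices are i = 3, i = 2, i = 1, i = 0.
Intersections between consecutive envelope lines give the roots: for adjacent envelope indices i < j the intersection is x = (a_i − a_j) / (j − i). Reading off the sorted break points: {-5, -3, -2}.
Verification: at each break x_0, at least two indices attain the minimum of min_i(a_i + i · x_0).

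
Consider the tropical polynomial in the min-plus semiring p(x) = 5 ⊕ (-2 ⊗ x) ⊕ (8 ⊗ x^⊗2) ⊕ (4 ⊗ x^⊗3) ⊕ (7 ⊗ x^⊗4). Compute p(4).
p(4) = 2

A tropical monomial a ⊗ x^⊗i evaluates to a + i · x. Evaluating each term at x = 4:
  Term 0 contributes 5 + 0 · 4 = 5
  Term 1 contributes -2 + 1 · 4 = 2
  Term 2 contributes 8 + 2 · 4 = 16
  Term 3 contributes 4 + 3 · 4 = 16
  Term 4 contributes 7 + 4 · 4 = 23
p(4) = ⊕ of these = min[5, 2, 16, 16, 23] = 2.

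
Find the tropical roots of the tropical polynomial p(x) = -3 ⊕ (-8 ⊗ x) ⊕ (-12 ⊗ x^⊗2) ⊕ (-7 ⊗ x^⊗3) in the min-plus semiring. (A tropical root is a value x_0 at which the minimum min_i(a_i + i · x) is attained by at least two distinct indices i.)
Roots: {-5, 4, 5}

Each tropical root is a break point of the lower envelope of the lines y = a_i + i · x (there are 4 lines, with slopes 0, 1, ..., 3). Only the lines that attain the minimum somewhere contribute to roots; other lines are dominated. Here the surviving (envelope) indices are i = 3, i = 2, i = 1, i = 0.
Intersections between consecutive envelope lines give the roots: for adjacent envelope indices i < j the intersection is x = (a_i − a_j) / (j − i). Reading off the sorted break points: {-5, 4, 5}.
Verification: at each break x_0, at least two indices attain the minimum of min_i(a_i + i · x_0).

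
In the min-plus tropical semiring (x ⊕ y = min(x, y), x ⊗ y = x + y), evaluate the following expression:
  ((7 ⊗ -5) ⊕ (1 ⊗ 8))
((7 ⊗ -5) ⊕ (1 ⊗ 8)) = 2

Expand innermost to outermost. Recall ⊕ takes the minimum of its arguments and ⊗ takes their sum. Working out the expression ((7 ⊗ -5) ⊕ (1 ⊗ 8)) gives 2.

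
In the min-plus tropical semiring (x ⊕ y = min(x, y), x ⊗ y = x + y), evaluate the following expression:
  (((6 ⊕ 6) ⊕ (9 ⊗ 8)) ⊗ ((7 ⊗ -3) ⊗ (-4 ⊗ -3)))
(((6 ⊕ 6) ⊕ (9 ⊗ 8)) ⊗ ((7 ⊗ -3) ⊗ (-4 ⊗ -3))) = 3

Expand innermost to outermost. Recall ⊕ takes the minimum of its arguments and ⊗ takes their sum. Working out the expression (((6 ⊕ 6) ⊕ (9 ⊗ 8)) ⊗ ((7 ⊗ -3) ⊗ (-4 ⊗ -3))) gives 3.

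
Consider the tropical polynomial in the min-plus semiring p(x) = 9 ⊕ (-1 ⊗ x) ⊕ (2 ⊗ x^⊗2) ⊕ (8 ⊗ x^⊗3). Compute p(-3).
p(-3) = -4

A tropical monomial a ⊗ x^⊗i evaluates to a + i · x. Evaluating each term at x = -3:
  Term 0 contributes 9 + 0 · -3 = 9
  Term 1 contributes -1 + 1 · -3 = -4
  Term 2 contributes 2 + 2 · -3 = -4
  Term 3 contributes 8 + 3 · -3 = -1
p(-3) = ⊕ of these = min[9, -4, -4, -1] = -4.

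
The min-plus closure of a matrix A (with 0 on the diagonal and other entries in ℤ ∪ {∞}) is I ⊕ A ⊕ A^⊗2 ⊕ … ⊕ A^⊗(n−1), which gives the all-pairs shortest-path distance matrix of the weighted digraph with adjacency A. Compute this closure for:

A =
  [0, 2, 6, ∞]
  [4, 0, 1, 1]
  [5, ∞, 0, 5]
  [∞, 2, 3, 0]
Closure =
  [0, 2, 3, 3]
  [4, 0, 1, 1]
  [5, 7, 0, 5]
  [6, 2, 3, 0]

This is the Floyd-Warshall all-pairs shortest-path computation. For each intermediate vertex k = 0, 1, …, 3, update dist[i][j] ← min(dist[i][j], dist[i][k] + dist[k][j]). The final matrix gives, for each (i, j), the minimum total weight of any directed path from i to j (possibly empty when i = j).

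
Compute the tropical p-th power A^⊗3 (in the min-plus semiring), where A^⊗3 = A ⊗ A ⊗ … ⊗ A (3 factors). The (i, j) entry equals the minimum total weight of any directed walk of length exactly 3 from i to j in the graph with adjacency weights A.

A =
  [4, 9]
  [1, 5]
A^⊗3 =
  [12, 17]
  [9, 14]

Each entry (A^⊗3)_ij equals the minimum over all length-3 walks i = v_0 → v_1 → … → v_3 = j of Σ_t A[v_t][v_{t+1}]. For example, for (i, j) = (0, 1) we minimise over 4 possible intermediate vertex sequences; the minimum is 17, attained along the walk 0 → 0 → 0 → 1.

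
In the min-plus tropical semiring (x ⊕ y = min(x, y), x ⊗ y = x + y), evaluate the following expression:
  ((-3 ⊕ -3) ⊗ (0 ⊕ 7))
((-3 ⊕ -3) ⊗ (0 ⊕ 7)) = -3

Expand innermost to outermost. Recall ⊕ takes the minimum of its arguments and ⊗ takes their sum. Working out the expression ((-3 ⊕ -3) ⊗ (0 ⊕ 7)) gives -3.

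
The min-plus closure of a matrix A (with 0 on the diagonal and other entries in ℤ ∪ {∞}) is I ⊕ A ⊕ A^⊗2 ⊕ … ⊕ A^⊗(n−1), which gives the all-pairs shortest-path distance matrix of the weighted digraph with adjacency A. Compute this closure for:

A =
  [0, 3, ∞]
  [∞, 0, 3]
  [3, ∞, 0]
Closure =
  [0, 3, 6]
  [6, 0, 3]
  [3, 6, 0]

This is the Floyd-Warshall all-pairs shortest-path computation. For each intermediate vertex k = 0, 1, …, 2, update dist[i][j] ← min(dist[i][j], dist[i][k] + dist[k][j]). The final matrix gives, for each (i, j), the minimum total weight of any directed path from i to j (possibly empty when i = j).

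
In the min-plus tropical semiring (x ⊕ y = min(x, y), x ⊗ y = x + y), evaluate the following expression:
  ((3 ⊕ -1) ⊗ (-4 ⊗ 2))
((3 ⊕ -1) ⊗ (-4 ⊗ 2)) = -3

Expand innermost to outermost. Recall ⊕ takes the minimum of its arguments and ⊗ takes their sum. Working out the expression ((3 ⊕ -1) ⊗ (-4 ⊗ 2)) gives -3.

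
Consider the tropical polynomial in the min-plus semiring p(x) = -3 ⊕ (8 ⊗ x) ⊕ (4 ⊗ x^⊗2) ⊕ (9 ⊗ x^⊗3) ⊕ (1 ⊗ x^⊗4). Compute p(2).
p(2) = -3

A tropical monomial a ⊗ x^⊗i evaluates to a + i · x. Evaluating each term at x = 2:
  Term 0 contributes -3 + 0 · 2 = -3
  Term 1 contributes 8 + 1 · 2 = 10
  Term 2 contributes 4 + 2 · 2 = 8
  Term 3 contributes 9 + 3 · 2 = 15
  Term 4 contributes 1 + 4 · 2 = 9
p(2) = ⊕ of these = min[-3, 10, 8, 15, 9] = -3.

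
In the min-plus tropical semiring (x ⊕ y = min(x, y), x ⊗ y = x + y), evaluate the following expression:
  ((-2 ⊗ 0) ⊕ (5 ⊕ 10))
((-2 ⊗ 0) ⊕ (5 ⊕ 10)) = -2

Expand innermost to outermost. Recall ⊕ takes the minimum of its arguments and ⊗ takes their sum. Working out the expression ((-2 ⊗ 0) ⊕ (5 ⊕ 10)) gives -2.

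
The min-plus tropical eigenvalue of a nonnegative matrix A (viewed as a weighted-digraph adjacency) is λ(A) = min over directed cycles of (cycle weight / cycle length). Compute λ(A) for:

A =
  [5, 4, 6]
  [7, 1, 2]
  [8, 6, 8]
λ(A) = 1

Enumerate directed cycles and compute their means (weight / length). Sample:
  cycle 0 → 0: weight = 5, length = 1, mean = 5/1 ≈ 5.000
  cycle 1 → 1: weight = 1, length = 1, mean = 1/1 ≈ 1.000
  cycle 2 → 2: weight = 8, length = 1, mean = 8/1 ≈ 8.000
  cycle 0 → 1 → 0: weight = 11, length = 2, mean = 11/2 ≈ 5.500
  cycle 0 → 2 → 0: weight = 14, length = 2, mean = 14/2 ≈ 7.000
  cycle 1 → 0 → 1: weight = 11, length = 2, mean = 11/2 ≈ 5.500
Minimum mean = 1.000, attained e.g. along the cycle 1 → 1 with weight 1 and length 1. So λ(A) = 1/1 = 1.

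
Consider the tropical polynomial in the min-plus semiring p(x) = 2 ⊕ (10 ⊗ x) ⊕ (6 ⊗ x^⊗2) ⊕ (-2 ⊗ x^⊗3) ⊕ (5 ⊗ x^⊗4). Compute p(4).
p(4) = 2

A tropical monomial a ⊗ x^⊗i evaluates to a + i · x. Evaluating each term at x = 4:
  Term 0 contributes 2 + 0 · 4 = 2
  Term 1 contributes 10 + 1 · 4 = 14
  Term 2 contributes 6 + 2 · 4 = 14
  Term 3 contributes -2 + 3 · 4 = 10
  Term 4 contributes 5 + 4 · 4 = 21
p(4) = ⊕ of these = min[2, 14, 14, 10, 21] = 2.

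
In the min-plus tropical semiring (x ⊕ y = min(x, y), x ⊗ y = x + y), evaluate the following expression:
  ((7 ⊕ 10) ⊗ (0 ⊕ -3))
((7 ⊕ 10) ⊗ (0 ⊕ -3)) = 4

Expand innermost to outermost. Recall ⊕ takes the minimum of its arguments and ⊗ takes their sum. Working out the expression ((7 ⊕ 10) ⊗ (0 ⊕ -3)) gives 4.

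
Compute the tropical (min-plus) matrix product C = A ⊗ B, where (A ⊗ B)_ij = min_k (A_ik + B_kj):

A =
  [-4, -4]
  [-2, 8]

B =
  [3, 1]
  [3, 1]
A ⊗ B =
  [-1, -3]
  [1, -1]

Apply the min-plus product entry-by-entry:
  C[0][0] = min over k of (A[0][0] + B[0][0] = -4 + 3 = -1, A[0][1] + B[1][0] = -4 + 3 = -1) = -1 (attained at k = 0)
  C[0][1] = min over k of (A[0][0] + B[0][1] = -4 + 1 = -3, A[0][1] + B[1][1] = -4 + 1 = -3) = -3 (attained at k = 0)
  C[1][0] = min over k of (A[1][0] + B[0][0] = -2 + 3 = 1, A[1][1] + B[1][0] = 8 + 3 = 11) = 1 (attained at k = 0)
  C[1][1] = min over k of (A[1][0] + B[0][1] = -2 + 1 = -1, A[1][1] + B[1][1] = 8 + 1 = 9) = -1 (attained at k = 0)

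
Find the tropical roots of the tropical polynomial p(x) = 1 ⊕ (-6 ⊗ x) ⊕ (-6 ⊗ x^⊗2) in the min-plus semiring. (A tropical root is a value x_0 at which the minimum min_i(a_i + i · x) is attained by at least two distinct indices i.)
Roots: {0, 7}

Each tropical root is a break point of the lower envelope of the lines y = a_i + i · x (there are 3 lines, with slopes 0, 1, ..., 2). Only the lines that attain the minimum somewhere contribute to roots; other lines are dominated. Here the surviving (envelope) indices are i = 2, i = 1, i = 0.
Intersections between consecutive envelope lines give the roots: for adjacent envelope indices i < j the intersection is x = (a_i − a_j) / (j − i). Reading off the sorted break points: {0, 7}.
Verification: at each break x_0, at least two indices attain the minimum of min_i(a_i + i · x_0).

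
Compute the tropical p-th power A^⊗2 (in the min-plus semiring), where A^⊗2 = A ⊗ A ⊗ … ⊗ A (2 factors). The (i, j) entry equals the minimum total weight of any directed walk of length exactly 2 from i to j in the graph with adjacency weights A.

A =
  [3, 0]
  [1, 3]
A^⊗2 =
  [1, 3]
  [4, 1]

Each entry (A^⊗2)_ij equals the minimum over all length-2 walks i = v_0 → v_1 → … → v_2 = j of Σ_t A[v_t][v_{t+1}]. For example, for (i, j) = (0, 1) we minimise over 2 possible intermediate vertex sequences; the minimum is 3, attained along the walk 0 → 0 → 1.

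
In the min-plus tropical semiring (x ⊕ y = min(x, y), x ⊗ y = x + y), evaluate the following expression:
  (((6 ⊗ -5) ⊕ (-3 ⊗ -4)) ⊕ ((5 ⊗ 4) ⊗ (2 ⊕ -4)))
(((6 ⊗ -5) ⊕ (-3 ⊗ -4)) ⊕ ((5 ⊗ 4) ⊗ (2 ⊕ -4))) = -7

Expand innermost to outermost. Recall ⊕ takes the minimum of its arguments and ⊗ takes their sum. Working out the expression (((6 ⊗ -5) ⊕ (-3 ⊗ -4)) ⊕ ((5 ⊗ 4) ⊗ (2 ⊕ -4))) gives -7.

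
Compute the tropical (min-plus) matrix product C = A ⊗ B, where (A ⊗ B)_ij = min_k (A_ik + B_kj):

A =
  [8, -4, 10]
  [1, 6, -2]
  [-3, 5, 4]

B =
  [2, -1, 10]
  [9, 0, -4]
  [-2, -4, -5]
A ⊗ B =
  [5, -4, -8]
  [-4, -6, -7]
  [-1, -4, -1]

Apply the min-plus product entry-by-entry:
  C[0][0] = min over k of (A[0][0] + B[0][0] = 8 + 2 = 10, A[0][1] + B[1][0] = -4 + 9 = 5, A[0][2] + B[2][0] = 10 + -2 = 8) = 5 (attained at k = 1)
  C[0][1] = min over k of (A[0][0] + B[0][1] = 8 + -1 = 7, A[0][1] + B[1][1] = -4 + 0 = -4, A[0][2] + B[2][1] = 10 + -4 = 6) = -4 (attained at k = 1)
  C[0][2] = min over k of (A[0][0] + B[0][2] = 8 + 10 = 18, A[0][1] + B[1][2] = -4 + -4 = -8, A[0][2] + B[2][2] = 10 + -5 = 5) = -8 (attained at k = 1)
  C[1][0] = min over k of (A[1][0] + B[0][0] = 1 + 2 = 3, A[1][1] + B[1][0] = 6 + 9 = 15, A[1][2] + B[2][0] = -2 + -2 = -4) = -4 (attained at k = 2)
  C[1][1] = min over k of (A[1][0] + B[0][1] = 1 + -1 = 0, A[1][1] + B[1][1] = 6 + 0 = 6, A[1][2] + B[2][1] = -2 + -4 = -6) = -6 (attained at k = 2)
  C[1][2] = min over k of (A[1][0] + B[0][2] = 1 + 10 = 11, A[1][1] + B[1][2] = 6 + -4 = 2, A[1][2] + B[2][2] = -2 + -5 = -7) = -7 (attained at k = 2)
  C[2][0] = min over k of (A[2][0] + B[0][0] = -3 + 2 = -1, A[2][1] + B[1][0] = 5 + 9 = 14, A[2][2] + B[2][0] = 4 + -2 = 2) = -1 (attained at k = 0)
  C[2][1] = min over k of (A[2][0] + B[0][1] = -3 + -1 = -4, A[2][1] + B[1][1] = 5 + 0 = 5, A[2][2] + B[2][1] = 4 + -4 = 0) = -4 (attained at k = 0)
  C[2][2] = min over k of (A[2][0] + B[0][2] = -3 + 10 = 7, A[2][1] + B[1][2] = 5 + -4 = 1, A[2][2] + B[2][2] = 4 + -5 = -1) = -1 (attained at k = 2)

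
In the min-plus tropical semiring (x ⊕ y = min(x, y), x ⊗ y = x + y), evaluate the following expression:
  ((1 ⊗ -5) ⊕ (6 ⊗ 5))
((1 ⊗ -5) ⊕ (6 ⊗ 5)) = -4

Expand innermost to outermost. Recall ⊕ takes the minimum of its arguments and ⊗ takes their sum. Working out the expression ((1 ⊗ -5) ⊕ (6 ⊗ 5)) gives -4.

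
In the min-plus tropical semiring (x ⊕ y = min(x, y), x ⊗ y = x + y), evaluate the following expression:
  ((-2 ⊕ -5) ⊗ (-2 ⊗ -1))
((-2 ⊕ -5) ⊗ (-2 ⊗ -1)) = -8

Expand innermost to outermost. Recall ⊕ takes the minimum of its arguments and ⊗ takes their sum. Working out the expression ((-2 ⊕ -5) ⊗ (-2 ⊗ -1)) gives -8.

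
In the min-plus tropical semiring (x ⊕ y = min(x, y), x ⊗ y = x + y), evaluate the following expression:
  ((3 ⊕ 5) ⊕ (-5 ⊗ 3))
((3 ⊕ 5) ⊕ (-5 ⊗ 3)) = -2

Expand innermost to outermost. Recall ⊕ takes the minimum of its arguments and ⊗ takes their sum. Working out the expression ((3 ⊕ 5) ⊕ (-5 ⊗ 3)) gives -2.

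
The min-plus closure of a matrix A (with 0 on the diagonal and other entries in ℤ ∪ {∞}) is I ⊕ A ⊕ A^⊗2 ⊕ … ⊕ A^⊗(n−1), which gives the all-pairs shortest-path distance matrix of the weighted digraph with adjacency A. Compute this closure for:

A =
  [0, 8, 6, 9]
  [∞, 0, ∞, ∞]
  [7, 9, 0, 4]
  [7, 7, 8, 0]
Closure =
  [0, 8, 6, 9]
  [∞, 0, ∞, ∞]
  [7, 9, 0, 4]
  [7, 7, 8, 0]

This is the Floyd-Warshall all-pairs shortest-path computation. For each intermediate vertex k = 0, 1, …, 3, update dist[i][j] ← min(dist[i][j], dist[i][k] + dist[k][j]). The final matrix gives, for each (i, j), the minimum total weight of any directed path from i to j (possibly empty when i = j).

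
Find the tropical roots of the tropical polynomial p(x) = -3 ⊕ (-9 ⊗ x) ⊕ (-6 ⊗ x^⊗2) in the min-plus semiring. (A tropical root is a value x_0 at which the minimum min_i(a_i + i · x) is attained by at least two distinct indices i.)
Roots: {-3, 6}

Each tropical root is a break point of the lower envelope of the lines y = a_i + i · x (there are 3 lines, with slopes 0, 1, ..., 2). Only the lines that attain the minimum somewhere contribute to roots; other lines are dominated. Here the surviving (envelope) indices are i = 2, i = 1, i = 0.
Intersections between consecutive envelope lines give the roots: for adjacent envelope indices i < j the intersection is x = (a_i − a_j) / (j − i). Reading off the sorted break points: {-3, 6}.
Verification: at each break x_0, at least two indices attain the minimum of min_i(a_i + i · x_0).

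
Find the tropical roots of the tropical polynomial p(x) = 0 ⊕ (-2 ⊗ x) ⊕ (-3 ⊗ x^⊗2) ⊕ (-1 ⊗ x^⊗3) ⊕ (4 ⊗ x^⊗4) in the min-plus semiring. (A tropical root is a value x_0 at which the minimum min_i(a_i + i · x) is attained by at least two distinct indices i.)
Roots: {-5, -2, 1, 2}

Each tropical root is a break point of the lower envelope of the lines y = a_i + i · x (there are 5 lines, with slopes 0, 1, ..., 4). Only the lines that attain the minimum somewhere contribute to roots; other lines are dominated. Here the surviving (envelope) indices are i = 4, i = 3, i = 2, i = 1, i = 0.
Intersections between consecutive envelope lines give the roots: for adjacent envelope indices i < j the intersection is x = (a_i − a_j) / (j − i). Reading off the sorted break points: {-5, -2, 1, 2}.
Verification: at each break x_0, at least two indices attain the minimum of min_i(a_i + i · x_0).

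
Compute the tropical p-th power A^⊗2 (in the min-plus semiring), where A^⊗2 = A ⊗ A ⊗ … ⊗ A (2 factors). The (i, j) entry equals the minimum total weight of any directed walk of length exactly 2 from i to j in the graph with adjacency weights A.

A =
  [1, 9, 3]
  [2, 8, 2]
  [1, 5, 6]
A^⊗2 =
  [2, 8, 4]
  [3, 7, 5]
  [2, 10, 4]

Each entry (A^⊗2)_ij equals the minimum over all length-2 walks i = v_0 → v_1 → … → v_2 = j of Σ_t A[v_t][v_{t+1}]. For example, for (i, j) = (0, 2) we minimise over 3 possible intermediate vertex sequences; the minimum is 4, attained along the walk 0 → 0 → 2.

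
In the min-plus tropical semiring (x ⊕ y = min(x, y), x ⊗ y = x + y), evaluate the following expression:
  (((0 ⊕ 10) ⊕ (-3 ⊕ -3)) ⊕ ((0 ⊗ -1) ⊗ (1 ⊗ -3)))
(((0 ⊕ 10) ⊕ (-3 ⊕ -3)) ⊕ ((0 ⊗ -1) ⊗ (1 ⊗ -3))) = -3

Expand innermost to outermost. Recall ⊕ takes the minimum of its arguments and ⊗ takes their sum. Working out the expression (((0 ⊕ 10) ⊕ (-3 ⊕ -3)) ⊕ ((0 ⊗ -1) ⊗ (1 ⊗ -3))) gives -3.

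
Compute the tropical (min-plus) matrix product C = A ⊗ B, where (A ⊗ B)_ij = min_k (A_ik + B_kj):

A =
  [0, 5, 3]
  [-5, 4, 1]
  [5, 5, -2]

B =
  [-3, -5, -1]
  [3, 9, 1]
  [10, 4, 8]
A ⊗ B =
  [-3, -5, -1]
  [-8, -10, -6]
  [2, 0, 4]

Apply the min-plus product entry-by-entry:
  C[0][0] = min over k of (A[0][0] + B[0][0] = 0 + -3 = -3, A[0][1] + B[1][0] = 5 + 3 = 8, A[0][2] + B[2][0] = 3 + 10 = 13) = -3 (attained at k = 0)
  C[0][1] = min over k of (A[0][0] + B[0][1] = 0 + -5 = -5, A[0][1] + B[1][1] = 5 + 9 = 14, A[0][2] + B[2][1] = 3 + 4 = 7) = -5 (attained at k = 0)
  C[0][2] = min over k of (A[0][0] + B[0][2] = 0 + -1 = -1, A[0][1] + B[1][2] = 5 + 1 = 6, A[0][2] + B[2][2] = 3 + 8 = 11) = -1 (attained at k = 0)
  C[1][0] = min over k of (A[1][0] + B[0][0] = -5 + -3 = -8, A[1][1] + B[1][0] = 4 + 3 = 7, A[1][2] + B[2][0] = 1 + 10 = 11) = -8 (attained at k = 0)
  C[1][1] = min over k of (A[1][0] + B[0][1] = -5 + -5 = -10, A[1][1] + B[1][1] = 4 + 9 = 13, A[1][2] + B[2][1] = 1 + 4 = 5) = -10 (attained at k = 0)
  C[1][2] = min over k of (A[1][0] + B[0][2] = -5 + -1 = -6, A[1][1] + B[1][2] = 4 + 1 = 5, A[1][2] + B[2][2] = 1 + 8 = 9) = -6 (attained at k = 0)
  C[2][0] = min over k of (A[2][0] + B[0][0] = 5 + -3 = 2, A[2][1] + B[1][0] = 5 + 3 = 8, A[2][2] + B[2][0] = -2 + 10 = 8) = 2 (attained at k = 0)
  C[2][1] = min over k of (A[2][0] + B[0][1] = 5 + -5 = 0, A[2][1] + B[1][1] = 5 + 9 = 14, A[2][2] + B[2][1] = -2 + 4 = 2) = 0 (attained at k = 0)
  C[2][2] = min over k of (A[2][0] + B[0][2] = 5 + -1 = 4, A[2][1] + B[1][2] = 5 + 1 = 6, A[2][2] + B[2][2] = -2 + 8 = 6) = 4 (attained at k = 0)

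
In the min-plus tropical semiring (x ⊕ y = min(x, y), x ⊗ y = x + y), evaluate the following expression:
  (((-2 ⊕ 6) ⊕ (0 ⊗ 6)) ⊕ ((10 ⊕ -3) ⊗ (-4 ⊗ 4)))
(((-2 ⊕ 6) ⊕ (0 ⊗ 6)) ⊕ ((10 ⊕ -3) ⊗ (-4 ⊗ 4))) = -3

Expand innermost to outermost. Recall ⊕ takes the minimum of its arguments and ⊗ takes their sum. Working out the expression (((-2 ⊕ 6) ⊕ (0 ⊗ 6)) ⊕ ((10 ⊕ -3) ⊗ (-4 ⊗ 4))) gives -3.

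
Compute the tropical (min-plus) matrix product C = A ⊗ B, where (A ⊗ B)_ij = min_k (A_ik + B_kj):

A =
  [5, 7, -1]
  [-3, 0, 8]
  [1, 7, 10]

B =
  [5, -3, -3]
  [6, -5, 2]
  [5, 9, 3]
A ⊗ B =
  [4, 2, 2]
  [2, -6, -6]
  [6, -2, -2]

Apply the min-plus product entry-by-entry:
  C[0][0] = min over k of (A[0][0] + B[0][0] = 5 + 5 = 10, A[0][1] + B[1][0] = 7 + 6 = 13, A[0][2] + B[2][0] = -1 + 5 = 4) = 4 (attained at k = 2)
  C[0][1] = min over k of (A[0][0] + B[0][1] = 5 + -3 = 2, A[0][1] + B[1][1] = 7 + -5 = 2, A[0][2] + B[2][1] = -1 + 9 = 8) = 2 (attained at k = 0)
  C[0][2] = min over k of (A[0][0] + B[0][2] = 5 + -3 = 2, A[0][1] + B[1][2] = 7 + 2 = 9, A[0][2] + B[2][2] = -1 + 3 = 2) = 2 (attained at k = 0)
  C[1][0] = min over k of (A[1][0] + B[0][0] = -3 + 5 = 2, A[1][1] + B[1][0] = 0 + 6 = 6, A[1][2] + B[2][0] = 8 + 5 = 13) = 2 (attained at k = 0)
  C[1][1] = min over k of (A[1][0] + B[0][1] = -3 + -3 = -6, A[1][1] + B[1][1] = 0 + -5 = -5, A[1][2] + B[2][1] = 8 + 9 = 17) = -6 (attained at k = 0)
  C[1][2] = min over k of (A[1][0] + B[0][2] = -3 + -3 = -6, A[1][1] + B[1][2] = 0 + 2 = 2, A[1][2] + B[2][2] = 8 + 3 = 11) = -6 (attained at k = 0)
  C[2][0] = min over k of (A[2][0] + B[0][0] = 1 + 5 = 6, A[2][1] + B[1][0] = 7 + 6 = 13, A[2][2] + B[2][0] = 10 + 5 = 15) = 6 (attained at k = 0)
  C[2][1] = min over k of (A[2][0] + B[0][1] = 1 + -3 = -2, A[2][1] + B[1][1] = 7 + -5 = 2, A[2][2] + B[2][1] = 10 + 9 = 19) = -2 (attained at k = 0)
  C[2][2] = min over k of (A[2][0] + B[0][2] = 1 + -3 = -2, A[2][1] + B[1][2] = 7 + 2 = 9, A[2][2] + B[2][2] = 10 + 3 = 13) = -2 (attained at k = 0)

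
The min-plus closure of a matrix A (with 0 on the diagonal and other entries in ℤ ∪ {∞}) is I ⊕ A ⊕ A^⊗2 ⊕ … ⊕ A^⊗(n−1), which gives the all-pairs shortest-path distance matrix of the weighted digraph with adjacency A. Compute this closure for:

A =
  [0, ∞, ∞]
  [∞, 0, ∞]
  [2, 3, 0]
Closure =
  [0, ∞, ∞]
  [∞, 0, ∞]
  [2, 3, 0]

This is the Floyd-Warshall all-pairs shortest-path computation. For each intermediate vertex k = 0, 1, …, 2, update dist[i][j] ← min(dist[i][j], dist[i][k] + dist[k][j]). The final matrix gives, for each (i, j), the minimum total weight of any directed path from i to j (possibly empty when i = j).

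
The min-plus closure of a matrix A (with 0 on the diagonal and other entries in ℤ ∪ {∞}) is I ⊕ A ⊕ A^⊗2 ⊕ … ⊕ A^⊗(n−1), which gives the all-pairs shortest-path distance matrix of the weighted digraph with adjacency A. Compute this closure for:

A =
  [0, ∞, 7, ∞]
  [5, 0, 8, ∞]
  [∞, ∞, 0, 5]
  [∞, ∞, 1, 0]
Closure =
  [0, ∞, 7, 12]
  [5, 0, 8, 13]
  [∞, ∞, 0, 5]
  [∞, ∞, 1, 0]

This is the Floyd-Warshall all-pairs shortest-path computation. For each intermediate vertex k = 0, 1, …, 3, update dist[i][j] ← min(dist[i][j], dist[i][k] + dist[k][j]). The final matrix gives, for each (i, j), the minimum total weight of any directed path from i to j (possibly empty when i = j).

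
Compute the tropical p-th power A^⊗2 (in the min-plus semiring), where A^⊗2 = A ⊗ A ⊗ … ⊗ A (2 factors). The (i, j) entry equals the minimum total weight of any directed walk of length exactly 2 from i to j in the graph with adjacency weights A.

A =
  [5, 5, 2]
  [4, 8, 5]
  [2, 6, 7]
A^⊗2 =
  [4, 8, 7]
  [7, 9, 6]
  [7, 7, 4]

Each entry (A^⊗2)_ij equals the minimum over all length-2 walks i = v_0 → v_1 → … → v_2 = j of Σ_t A[v_t][v_{t+1}]. For example, for (i, j) = (0, 2) we minimise over 3 possible intermediate vertex sequences; the minimum is 7, attained along the walk 0 → 0 → 2.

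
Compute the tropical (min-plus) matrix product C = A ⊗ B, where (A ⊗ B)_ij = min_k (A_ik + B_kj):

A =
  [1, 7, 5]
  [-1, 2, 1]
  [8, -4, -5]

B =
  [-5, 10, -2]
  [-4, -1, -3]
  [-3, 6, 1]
A ⊗ B =
  [-4, 6, -1]
  [-6, 1, -3]
  [-8, -5, -7]

Apply the min-plus product entry-by-entry:
  C[0][0] = min over k of (A[0][0] + B[0][0] = 1 + -5 = -4, A[0][1] + B[1][0] = 7 + -4 = 3, A[0][2] + B[2][0] = 5 + -3 = 2) = -4 (attained at k = 0)
  C[0][1] = min over k of (A[0][0] + B[0][1] = 1 + 10 = 11, A[0][1] + B[1][1] = 7 + -1 = 6, A[0][2] + B[2][1] = 5 + 6 = 11) = 6 (attained at k = 1)
  C[0][2] = min over k of (A[0][0] + B[0][2] = 1 + -2 = -1, A[0][1] + B[1][2] = 7 + -3 = 4, A[0][2] + B[2][2] = 5 + 1 = 6) = -1 (attained at k = 0)
  C[1][0] = min over k of (A[1][0] + B[0][0] = -1 + -5 = -6, A[1][1] + B[1][0] = 2 + -4 = -2, A[1][2] + B[2][0] = 1 + -3 = -2) = -6 (attained at k = 0)
  C[1][1] = min over k of (A[1][0] + B[0][1] = -1 + 10 = 9, A[1][1] + B[1][1] = 2 + -1 = 1, A[1][2] + B[2][1] = 1 + 6 = 7) = 1 (attained at k = 1)
  C[1][2] = min over k of (A[1][0] + B[0][2] = -1 + -2 = -3, A[1][1] + B[1][2] = 2 + -3 = -1, A[1][2] + B[2][2] = 1 + 1 = 2) = -3 (attained at k = 0)
  C[2][0] = min over k of (A[2][0] + B[0][0] = 8 + -5 = 3, A[2][1] + B[1][0] = -4 + -4 = -8, A[2][2] + B[2][0] = -5 + -3 = -8) = -8 (attained at k = 1)
  C[2][1] = min over k of (A[2][0] + B[0][1] = 8 + 10 = 18, A[2][1] + B[1][1] = -4 + -1 = -5, A[2][2] + B[2][1] = -5 + 6 = 1) = -5 (attained at k = 1)
  C[2][2] = min over k of (A[2][0] + B[0][2] = 8 + -2 = 6, A[2][1] + B[1][2] = -4 + -3 = -7, A[2][2] + B[2][2] = -5 + 1 = -4) = -7 (attained at k = 1)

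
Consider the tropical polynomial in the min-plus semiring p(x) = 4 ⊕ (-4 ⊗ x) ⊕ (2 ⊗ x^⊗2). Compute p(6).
p(6) = 2

A tropical monomial a ⊗ x^⊗i evaluates to a + i · x. Evaluating each term at x = 6:
  Term 0 contributes 4 + 0 · 6 = 4
  Term 1 contributes -4 + 1 · 6 = 2
  Term 2 contributes 2 + 2 · 6 = 14
p(6) = ⊕ of these = min[4, 2, 14] = 2.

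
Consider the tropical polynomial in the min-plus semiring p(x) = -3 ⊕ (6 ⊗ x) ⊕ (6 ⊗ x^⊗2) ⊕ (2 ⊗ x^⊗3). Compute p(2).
p(2) = -3

A tropical monomial a ⊗ x^⊗i evaluates to a + i · x. Evaluating each term at x = 2:
  Term 0 contributes -3 + 0 · 2 = -3
  Term 1 contributes 6 + 1 · 2 = 8
  Term 2 contributes 6 + 2 · 2 = 10
  Term 3 contributes 2 + 3 · 2 = 8
p(2) = ⊕ of these = min[-3, 8, 10, 8] = -3.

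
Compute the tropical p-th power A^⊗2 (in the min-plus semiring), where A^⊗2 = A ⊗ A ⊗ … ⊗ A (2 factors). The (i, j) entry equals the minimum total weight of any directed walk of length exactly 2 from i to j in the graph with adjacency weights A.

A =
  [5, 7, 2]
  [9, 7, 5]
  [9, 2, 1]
A^⊗2 =
  [10, 4, 3]
  [14, 7, 6]
  [10, 3, 2]

Each entry (A^⊗2)_ij equals the minimum over all length-2 walks i = v_0 → v_1 → … → v_2 = j of Σ_t A[v_t][v_{t+1}]. For example, for (i, j) = (0, 2) we minimise over 3 possible intermediate vertex sequences; the minimum is 3, attained along the walk 0 → 2 → 2.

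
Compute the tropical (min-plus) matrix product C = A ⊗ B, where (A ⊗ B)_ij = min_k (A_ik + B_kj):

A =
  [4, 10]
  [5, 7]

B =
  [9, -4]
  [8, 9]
A ⊗ B =
  [13, 0]
  [14, 1]

Apply the min-plus product entry-by-entry:
  C[0][0] = min over k of (A[0][0] + B[0][0] = 4 + 9 = 13, A[0][1] + B[1][0] = 10 + 8 = 18) = 13 (attained at k = 0)
  C[0][1] = min over k of (A[0][0] + B[0][1] = 4 + -4 = 0, A[0][1] + B[1][1] = 10 + 9 = 19) = 0 (attained at k = 0)
  C[1][0] = min over k of (A[1][0] + B[0][0] = 5 + 9 = 14, A[1][1] + B[1][0] = 7 + 8 = 15) = 14 (attained at k = 0)
  C[1][1] = min over k of (A[1][0] + B[0][1] = 5 + -4 = 1, A[1][1] + B[1][1] = 7 + 9 = 16) = 1 (attained at k = 0)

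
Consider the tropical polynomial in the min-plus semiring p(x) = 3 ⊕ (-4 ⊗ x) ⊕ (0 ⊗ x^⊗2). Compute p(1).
p(1) = -3

A tropical monomial a ⊗ x^⊗i evaluates to a + i · x. Evaluating each term at x = 1:
  Term 0 contributes 3 + 0 · 1 = 3
  Term 1 contributes -4 + 1 · 1 = -3
  Term 2 contributes 0 + 2 · 1 = 2
p(1) = ⊕ of these = min[3, -3, 2] = -3.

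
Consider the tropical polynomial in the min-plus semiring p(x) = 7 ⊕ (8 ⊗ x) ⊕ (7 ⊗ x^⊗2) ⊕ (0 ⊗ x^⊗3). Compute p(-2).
p(-2) = -6

A tropical monomial a ⊗ x^⊗i evaluates to a + i · x. Evaluating each term at x = -2:
  Term 0 contributes 7 + 0 · -2 = 7
  Term 1 contributes 8 + 1 · -2 = 6
  Term 2 contributes 7 + 2 · -2 = 3
  Term 3 contributes 0 + 3 · -2 = -6
p(-2) = ⊕ of these = min[7, 6, 3, -6] = -6.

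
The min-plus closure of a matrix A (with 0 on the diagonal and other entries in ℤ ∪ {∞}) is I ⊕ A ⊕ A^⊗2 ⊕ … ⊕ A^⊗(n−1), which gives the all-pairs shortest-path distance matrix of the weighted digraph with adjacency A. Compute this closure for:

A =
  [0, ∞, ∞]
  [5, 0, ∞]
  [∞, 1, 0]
Closure =
  [0, ∞, ∞]
  [5, 0, ∞]
  [6, 1, 0]

This is the Floyd-Warshall all-pairs shortest-path computation. For each intermediate vertex k = 0, 1, …, 2, update dist[i][j] ← min(dist[i][j], dist[i][k] + dist[k][j]). The final matrix gives, for each (i, j), the minimum total weight of any directed path from i to j (possibly empty when i = j).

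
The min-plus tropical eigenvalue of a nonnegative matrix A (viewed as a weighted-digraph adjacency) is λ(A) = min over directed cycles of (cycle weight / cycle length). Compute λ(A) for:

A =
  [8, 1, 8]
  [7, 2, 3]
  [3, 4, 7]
λ(A) = 2

Enumerate directed cycles and compute their means (weight / length). Sample:
  cycle 0 → 0: weight = 8, length = 1, mean = 8/1 ≈ 8.000
  cycle 1 → 1: weight = 2, length = 1, mean = 2/1 ≈ 2.000
  cycle 2 → 2: weight = 7, length = 1, mean = 7/1 ≈ 7.000
  cycle 0 → 1 → 0: weight = 8, length = 2, mean = 8/2 ≈ 4.000
  cycle 0 → 2 → 0: weight = 11, length = 2, mean = 11/2 ≈ 5.500
  cycle 1 → 0 → 1: weight = 8, length = 2, mean = 8/2 ≈ 4.000
Minimum mean = 2.000, attained e.g. along the cycle 1 → 1 with weight 2 and length 1. So λ(A) = 2/1 = 2.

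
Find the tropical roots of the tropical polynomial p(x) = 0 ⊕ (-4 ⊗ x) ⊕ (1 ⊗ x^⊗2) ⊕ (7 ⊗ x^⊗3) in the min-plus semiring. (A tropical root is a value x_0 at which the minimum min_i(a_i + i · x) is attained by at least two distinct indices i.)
Roots: {-6, -5, 4}

Each tropical root is a break point of the lower envelope of the lines y = a_i + i · x (there are 4 lines, with slopes 0, 1, ..., 3). Only the lines that attain the minimum somewhere contribute to roots; other lines are dominated. Here the surviving (envelope) indices are i = 3, i = 2, i = 1, i = 0.
Intersections between consecutive envelope lines give the roots: for adjacent envelope indices i < j the intersection is x = (a_i − a_j) / (j − i). Reading off the sorted break points: {-6, -5, 4}.
Verification: at each break x_0, at least two indices attain the minimum of min_i(a_i + i · x_0).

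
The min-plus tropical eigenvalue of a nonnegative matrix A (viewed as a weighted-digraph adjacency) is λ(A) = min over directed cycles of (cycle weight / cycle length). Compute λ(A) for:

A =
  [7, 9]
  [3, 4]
λ(A) = 4

Enumerate directed cycles and compute their means (weight / length). Sample:
  cycle 0 → 0: weight = 7, length = 1, mean = 7/1 ≈ 7.000
  cycle 1 → 1: weight = 4, length = 1, mean = 4/1 ≈ 4.000
  cycle 0 → 1 → 0: weight = 12, length = 2, mean = 12/2 ≈ 6.000
  cycle 1 → 0 → 1: weight = 12, length = 2, mean = 12/2 ≈ 6.000
Minimum mean = 4.000, attained e.g. along the cycle 1 → 1 with weight 4 and length 1. So λ(A) = 4/1 = 4.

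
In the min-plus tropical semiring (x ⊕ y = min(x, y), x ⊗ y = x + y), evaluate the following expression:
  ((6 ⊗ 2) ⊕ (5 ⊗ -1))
((6 ⊗ 2) ⊕ (5 ⊗ -1)) = 4

Expand innermost to outermost. Recall ⊕ takes the minimum of its arguments and ⊗ takes their sum. Working out the expression ((6 ⊗ 2) ⊕ (5 ⊗ -1)) gives 4.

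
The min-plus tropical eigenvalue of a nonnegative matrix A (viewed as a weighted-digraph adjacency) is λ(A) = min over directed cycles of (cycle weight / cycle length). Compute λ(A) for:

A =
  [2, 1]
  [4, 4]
λ(A) = 2

Enumerate directed cycles and compute their means (weight / length). Sample:
  cycle 0 → 0: weight = 2, length = 1, mean = 2/1 ≈ 2.000
  cycle 1 → 1: weight = 4, length = 1, mean = 4/1 ≈ 4.000
  cycle 0 → 1 → 0: weight = 5, length = 2, mean = 5/2 ≈ 2.500
  cycle 1 → 0 → 1: weight = 5, length = 2, mean = 5/2 ≈ 2.500
Minimum mean = 2.000, attained e.g. along the cycle 0 → 0 with weight 2 and length 1. So λ(A) = 2/1 = 2.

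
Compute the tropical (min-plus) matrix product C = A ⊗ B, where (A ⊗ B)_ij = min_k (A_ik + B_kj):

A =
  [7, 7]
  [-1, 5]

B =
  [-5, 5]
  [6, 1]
A ⊗ B =
  [2, 8]
  [-6, 4]

Apply the min-plus product entry-by-entry:
  C[0][0] = min over k of (A[0][0] + B[0][0] = 7 + -5 = 2, A[0][1] + B[1][0] = 7 + 6 = 13) = 2 (attained at k = 0)
  C[0][1] = min over k of (A[0][0] + B[0][1] = 7 + 5 = 12, A[0][1] + B[1][1] = 7 + 1 = 8) = 8 (attained at k = 1)
  C[1][0] = min over k of (A[1][0] + B[0][0] = -1 + -5 = -6, A[1][1] + B[1][0] = 5 + 6 = 11) = -6 (attained at k = 0)
  C[1][1] = min over k of (A[1][0] + B[0][1] = -1 + 5 = 4, A[1][1] + B[1][1] = 5 + 1 = 6) = 4 (attained at k = 0)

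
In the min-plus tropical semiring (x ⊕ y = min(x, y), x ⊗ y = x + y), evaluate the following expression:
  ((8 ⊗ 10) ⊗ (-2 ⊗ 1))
((8 ⊗ 10) ⊗ (-2 ⊗ 1)) = 17

Expand innermost to outermost. Recall ⊕ takes the minimum of its arguments and ⊗ takes their sum. Working out the expression ((8 ⊗ 10) ⊗ (-2 ⊗ 1)) gives 17.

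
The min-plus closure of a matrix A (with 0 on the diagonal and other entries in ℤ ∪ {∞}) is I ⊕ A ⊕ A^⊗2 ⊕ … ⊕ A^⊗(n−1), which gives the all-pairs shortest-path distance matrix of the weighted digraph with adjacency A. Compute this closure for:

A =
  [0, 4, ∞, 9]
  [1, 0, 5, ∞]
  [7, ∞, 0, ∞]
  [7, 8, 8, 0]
Closure =
  [0, 4, 9, 9]
  [1, 0, 5, 10]
  [7, 11, 0, 16]
  [7, 8, 8, 0]

This is the Floyd-Warshall all-pairs shortest-path computation. For each intermediate vertex k = 0, 1, …, 3, update dist[i][j] ← min(dist[i][j], dist[i][k] + dist[k][j]). The final matrix gives, for each (i, j), the minimum total weight of any directed path from i to j (possibly empty when i = j).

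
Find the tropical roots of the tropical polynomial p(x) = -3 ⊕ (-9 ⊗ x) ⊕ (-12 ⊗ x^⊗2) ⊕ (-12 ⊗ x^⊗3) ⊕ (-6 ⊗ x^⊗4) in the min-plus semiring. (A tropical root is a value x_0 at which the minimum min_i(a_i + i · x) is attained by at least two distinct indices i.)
Roots: {-6, 0, 3, 6}

Each tropical root is a break point of the lower envelope of the lines y = a_i + i · x (there are 5 lines, with slopes 0, 1, ..., 4). Only the lines that attain the minimum somewhere contribute to roots; other lines are dominated. Here the surviving (envelope) indices are i = 4, i = 3, i = 2, i = 1, i = 0.
Intersections between consecutive envelope lines give the roots: for adjacent envelope indices i < j the intersection is x = (a_i − a_j) / (j − i). Reading off the sorted break points: {-6, 0, 3, 6}.
Verification: at each break x_0, at least two indices attain the minimum of min_i(a_i + i · x_0).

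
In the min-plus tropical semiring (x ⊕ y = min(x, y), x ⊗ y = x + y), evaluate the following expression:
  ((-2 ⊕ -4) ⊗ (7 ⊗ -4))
((-2 ⊕ -4) ⊗ (7 ⊗ -4)) = -1

Expand innermost to outermost. Recall ⊕ takes the minimum of its arguments and ⊗ takes their sum. Working out the expression ((-2 ⊕ -4) ⊗ (7 ⊗ -4)) gives -1.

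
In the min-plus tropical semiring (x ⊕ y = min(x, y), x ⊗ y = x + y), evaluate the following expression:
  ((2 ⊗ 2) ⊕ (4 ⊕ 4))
((2 ⊗ 2) ⊕ (4 ⊕ 4)) = 4

Expand innermost to outermost. Recall ⊕ takes the minimum of its arguments and ⊗ takes their sum. Working out the expression ((2 ⊗ 2) ⊕ (4 ⊕ 4)) gives 4.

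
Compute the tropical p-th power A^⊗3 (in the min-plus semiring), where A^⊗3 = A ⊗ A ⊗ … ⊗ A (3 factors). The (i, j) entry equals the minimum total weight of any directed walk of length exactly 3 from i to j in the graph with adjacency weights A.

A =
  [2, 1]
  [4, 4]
A^⊗3 =
  [6, 5]
  [8, 7]

Each entry (A^⊗3)_ij equals the minimum over all length-3 walks i = v_0 → v_1 → … → v_3 = j of Σ_t A[v_t][v_{t+1}]. For example, for (i, j) = (0, 1) we minimise over 4 possible intermediate vertex sequences; the minimum is 5, attained along the walk 0 → 0 → 0 → 1.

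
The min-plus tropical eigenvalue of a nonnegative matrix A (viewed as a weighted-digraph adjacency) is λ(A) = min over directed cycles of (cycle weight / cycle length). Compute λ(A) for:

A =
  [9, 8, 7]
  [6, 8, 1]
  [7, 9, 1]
λ(A) = 1

Enumerate directed cycles and compute their means (weight / length). Sample:
  cycle 0 → 0: weight = 9, length = 1, mean = 9/1 ≈ 9.000
  cycle 1 → 1: weight = 8, length = 1, mean = 8/1 ≈ 8.000
  cycle 2 → 2: weight = 1, length = 1, mean = 1/1 ≈ 1.000
  cycle 0 → 1 → 0: weight = 14, length = 2, mean = 14/2 ≈ 7.000
  cycle 0 → 2 → 0: weight = 14, length = 2, mean = 14/2 ≈ 7.000
  cycle 1 → 0 → 1: weight = 14, length = 2, mean = 14/2 ≈ 7.000
Minimum mean = 1.000, attained e.g. along the cycle 2 → 2 with weight 1 and length 1. So λ(A) = 1/1 = 1.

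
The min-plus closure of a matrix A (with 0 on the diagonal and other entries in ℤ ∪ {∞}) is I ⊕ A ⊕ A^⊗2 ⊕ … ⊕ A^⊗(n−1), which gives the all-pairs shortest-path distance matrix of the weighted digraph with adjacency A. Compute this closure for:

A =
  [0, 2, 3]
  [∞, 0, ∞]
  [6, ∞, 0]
Closure =
  [0, 2, 3]
  [∞, 0, ∞]
  [6, 8, 0]

This is the Floyd-Warshall all-pairs shortest-path computation. For each intermediate vertex k = 0, 1, …, 2, update dist[i][j] ← min(dist[i][j], dist[i][k] + dist[k][j]). The final matrix gives, for each (i, j), the minimum total weight of any directed path from i to j (possibly empty when i = j).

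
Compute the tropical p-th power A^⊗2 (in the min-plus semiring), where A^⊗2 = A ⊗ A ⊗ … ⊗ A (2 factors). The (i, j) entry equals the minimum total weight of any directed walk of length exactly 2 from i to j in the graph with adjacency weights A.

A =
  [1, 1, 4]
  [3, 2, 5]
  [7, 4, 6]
A^⊗2 =
  [2, 2, 5]
  [4, 4, 7]
  [7, 6, 9]

Each entry (A^⊗2)_ij equals the minimum over all length-2 walks i = v_0 → v_1 → … → v_2 = j of Σ_t A[v_t][v_{t+1}]. For example, for (i, j) = (0, 2) we minimise over 3 possible intermediate vertex sequences; the minimum is 5, attained along the walk 0 → 0 → 2.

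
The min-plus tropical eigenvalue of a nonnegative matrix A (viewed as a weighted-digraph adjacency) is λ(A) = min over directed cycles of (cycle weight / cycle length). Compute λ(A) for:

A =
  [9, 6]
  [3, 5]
λ(A) = 9/2

Enumerate directed cycles and compute their means (weight / length). Sample:
  cycle 0 → 0: weight = 9, length = 1, mean = 9/1 ≈ 9.000
  cycle 1 → 1: weight = 5, length = 1, mean = 5/1 ≈ 5.000
  cycle 0 → 1 → 0: weight = 9, length = 2, mean = 9/2 ≈ 4.500
  cycle 1 → 0 → 1: weight = 9, length = 2, mean = 9/2 ≈ 4.500
Minimum mean = 4.500, attained e.g. along the cycle 0 → 1 → 0 with weight 9 and length 2. So λ(A) = 9/2 = 9/2.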